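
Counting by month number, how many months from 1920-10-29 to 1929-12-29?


From October 1920 to December 1929
9 years * 12 = 108 months, plus 2 months = 110

110 months


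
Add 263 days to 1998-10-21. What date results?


Start: 1998-10-21, add 263 days
October 1998 has 31 days: 31 - 21 = 10 days to October 31 -> 253 left
November 1998 has 30 days -> 223 left
December 1998 has 31 days -> 192 left
January 1999 has 31 days -> 161 left
February 1999 has 28 days -> 133 left
March 1999 has 31 days -> 102 left
April 1999 has 30 days -> 72 left
May 1999 has 31 days -> 41 left
June 1999 has 30 days -> 11 left
July 1999: 11 <= 31 -> lands on July 11

Result: 1999-07-11


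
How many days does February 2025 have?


February 2025 (leap year: no)

28 days


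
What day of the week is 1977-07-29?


Date: July 29, 1977
Anchor: Jan 1, 1977. With p = 1977 - 1 = 1976: (p + p//4 - p//100 + p//400) mod 7 = (1976 + 494 - 19 + 4) mod 7 = 2455 mod 7 = 5 -> Saturday (Mon=0 ... Sun=6)
Days before July (Jan-Jun): 181; offset = 181 + 29 - 1 = 209
Weekday index = (5 + 209) mod 7 = 4

Day of the week: Friday


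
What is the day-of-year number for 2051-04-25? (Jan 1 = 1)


Date: April 25, 2051
Days in months 1 through 3: 90
Plus 25 days in April

Day of year: 115


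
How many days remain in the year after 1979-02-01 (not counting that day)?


Day of year: 32 of 365
Remaining = 365 - 32

333 days


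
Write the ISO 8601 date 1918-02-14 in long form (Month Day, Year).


ISO 1918-02-14 parses as year=1918, month=02, day=14
Month 2 -> February

February 14, 1918


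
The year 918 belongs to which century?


Century = (year - 1) // 100 + 1
= (918 - 1) // 100 + 1
= 917 // 100 + 1
= 9 + 1

10th century


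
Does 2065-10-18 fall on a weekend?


Anchor: Jan 1, 2065. With p = 2065 - 1 = 2064: (p + p//4 - p//100 + p//400) mod 7 = (2064 + 516 - 20 + 5) mod 7 = 2565 mod 7 = 3 -> Thursday (Mon=0 ... Sun=6)
Day of year: 291; offset = 290
Weekday index = (3 + 290) mod 7 = 6 -> Sunday
Weekend days: Saturday, Sunday

Yes


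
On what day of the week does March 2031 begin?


Target: March 1, 2031
Anchor: Jan 1, 2031. With p = 2031 - 1 = 2030: (p + p//4 - p//100 + p//400) mod 7 = (2030 + 507 - 20 + 5) mod 7 = 2522 mod 7 = 2 -> Wednesday (Mon=0 ... Sun=6)
Days before March (Jan-Feb): 59 days
Weekday index = (2 + 59) mod 7 = 5

Saturday


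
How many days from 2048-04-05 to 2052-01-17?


From 2048-04-05 to 2052-01-17
2048-04-05: days before April = 31 + 29 + 31 = 91 (2048 is a leap year); day of year = 91 + 5 = 96
2052-01-17: day of year = 17
Rest of 2048: 366 - 96 = 270
Full years 2049 (365), 2050 (365), 2051 (365): 1095
Total = 270 + 1095 + 17 = 1382

1382 days


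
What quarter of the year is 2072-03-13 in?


Month: March (month 3)
Q1: Jan-Mar, Q2: Apr-Jun, Q3: Jul-Sep, Q4: Oct-Dec

Q1


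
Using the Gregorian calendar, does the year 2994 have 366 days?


Gregorian leap year rule: divisible by 4, but not by 100, unless also by 400.
2994 is not divisible by 4 -> not a leap year

No


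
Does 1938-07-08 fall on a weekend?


Anchor: Jan 1, 1938. With p = 1938 - 1 = 1937: (p + p//4 - p//100 + p//400) mod 7 = (1937 + 484 - 19 + 4) mod 7 = 2406 mod 7 = 5 -> Saturday (Mon=0 ... Sun=6)
Day of year: 189; offset = 188
Weekday index = (5 + 188) mod 7 = 4 -> Friday
Weekend days: Saturday, Sunday

No


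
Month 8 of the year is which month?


Month 8 of 12

August


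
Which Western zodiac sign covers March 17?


Date: March 17
Conventional tropical zodiac dates: Pisces from February 19 onward; Aries starts March 21
March 17 falls within the Pisces range

Pisces


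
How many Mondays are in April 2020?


April 2020 has 30 days
Anchor: Jan 1, 2020. With p = 2020 - 1 = 2019: (p + p//4 - p//100 + p//400) mod 7 = (2019 + 504 - 20 + 5) mod 7 = 2508 mod 7 = 2 -> Wednesday (Mon=0 ... Sun=6)
Days before April (Jan-Mar): 91; April 1 index = (2 + 91) mod 7 = 2 -> Wednesday
First Monday is April 6
Mondays: 6, 13, 20, 27

4 Mondays


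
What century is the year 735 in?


Century = (year - 1) // 100 + 1
= (735 - 1) // 100 + 1
= 734 // 100 + 1
= 7 + 1

8th century


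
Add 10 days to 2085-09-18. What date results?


Start: 2085-09-18, add 10 days
September 2085 has 30 days; 18 + 10 = 28 stays within September

Result: 2085-09-28


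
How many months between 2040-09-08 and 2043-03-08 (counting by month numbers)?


From September 2040 to March 2043
3 years * 12 = 36 months, minus 6 months = 30

30 months


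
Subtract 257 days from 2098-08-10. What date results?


Start: 2098-08-10, subtract 257 days
Back 10 days from August 10 reaches July 31, 2098 -> 247 left
July 2098 has 31 days -> back to June 30, 2098 -> 216 left
June 2098 has 30 days -> back to May 31, 2098 -> 186 left
May 2098 has 31 days -> back to April 30, 2098 -> 155 left
April 2098 has 30 days -> back to March 31, 2098 -> 125 left
March 2098 has 31 days -> back to February 28, 2098 -> 94 left
February 2098 has 28 days -> back to January 31, 2098 -> 66 left
January 2098 has 31 days -> back to December 31, 2097 -> 35 left
December 2097 has 31 days -> back to November 30, 2097 -> 4 left
November 2097: 30 - 4 = 26 -> lands on November 26

Result: 2097-11-26


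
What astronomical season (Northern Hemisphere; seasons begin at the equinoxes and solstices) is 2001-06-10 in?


Date: June 10
Astronomical Spring (approx.; exact equinox/solstice day varies by year): March 20 to June 20
June 10 falls within the Spring window

Spring


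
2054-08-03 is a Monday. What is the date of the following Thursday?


Current: Monday
Target: Thursday
Days ahead: 3

Next Thursday: 2054-08-06


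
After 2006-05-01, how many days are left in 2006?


Day of year: 121 of 365
Remaining = 365 - 121

244 days


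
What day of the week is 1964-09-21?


Date: September 21, 1964
Anchor: Jan 1, 1964. With p = 1964 - 1 = 1963: (p + p//4 - p//100 + p//400) mod 7 = (1963 + 490 - 19 + 4) mod 7 = 2438 mod 7 = 2 -> Wednesday (Mon=0 ... Sun=6)
Days before September (Jan-Aug): 244; offset = 244 + 21 - 1 = 264
Weekday index = (2 + 264) mod 7 = 0

Day of the week: Monday


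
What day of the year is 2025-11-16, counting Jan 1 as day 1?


Date: November 16, 2025
Days in months 1 through 10: 304
Plus 16 days in November

Day of year: 320


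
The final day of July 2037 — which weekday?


July 2037 has 31 days
Anchor: Jan 1, 2037. With p = 2037 - 1 = 2036: (p + p//4 - p//100 + p//400) mod 7 = (2036 + 509 - 20 + 5) mod 7 = 2530 mod 7 = 3 -> Thursday (Mon=0 ... Sun=6)
Days before July (Jan-Jun): 181; July 1 index = (3 + 181) mod 7 = 2 -> Wednesday
Last day offset: 31 - 1 = 30 days
Weekday index = (2 + 30) mod 7 = 4

Friday, July 31


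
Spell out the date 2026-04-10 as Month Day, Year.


ISO 2026-04-10 parses as year=2026, month=04, day=10
Month 4 -> April

April 10, 2026


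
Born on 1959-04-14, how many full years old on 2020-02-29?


Birth: 1959-04-14
Reference: 2020-02-29
Year difference: 2020 - 1959 = 61
Birthday not yet reached in 2020, subtract 1

60 years old


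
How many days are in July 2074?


July 2074

31 days


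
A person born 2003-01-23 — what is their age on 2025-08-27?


Birth: 2003-01-23
Reference: 2025-08-27
Year difference: 2025 - 2003 = 22

22 years old


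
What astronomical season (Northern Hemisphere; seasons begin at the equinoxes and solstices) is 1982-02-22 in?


Date: February 22
Astronomical Winter (approx.; exact equinox/solstice day varies by year): December 21 to March 19
February 22 falls within the Winter window

Winter


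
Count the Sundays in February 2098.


February 2098 has 28 days
Anchor: Jan 1, 2098. With p = 2098 - 1 = 2097: (p + p//4 - p//100 + p//400) mod 7 = (2097 + 524 - 20 + 5) mod 7 = 2606 mod 7 = 2 -> Wednesday (Mon=0 ... Sun=6)
Days before February (Jan): 31; February 1 index = (2 + 31) mod 7 = 5 -> Saturday
First Sunday is February 2
Sundays: 2, 9, 16, 23

4 Sundays


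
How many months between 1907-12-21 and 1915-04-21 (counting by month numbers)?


From December 1907 to April 1915
8 years * 12 = 96 months, minus 8 months = 88

88 months


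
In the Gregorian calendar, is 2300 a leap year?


Gregorian leap year rule: divisible by 4, but not by 100, unless also by 400.
2300 is divisible by 100 but not 400 -> not a leap year

No


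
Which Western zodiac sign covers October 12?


Date: October 12
Conventional tropical zodiac dates: Libra from September 23 onward; Scorpio starts October 23
October 12 falls within the Libra range

Libra


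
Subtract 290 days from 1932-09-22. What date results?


Start: 1932-09-22, subtract 290 days
Back 22 days from September 22 reaches August 31, 1932 -> 268 left
August 1932 has 31 days -> back to July 31, 1932 -> 237 left
July 1932 has 31 days -> back to June 30, 1932 -> 206 left
June 1932 has 30 days -> back to May 31, 1932 -> 176 left
May 1932 has 31 days -> back to April 30, 1932 -> 145 left
April 1932 has 30 days -> back to March 31, 1932 -> 115 left
March 1932 has 31 days -> back to February 29, 1932 -> 84 left
February 1932 has 29 days -> back to January 31, 1932 -> 55 left
January 1932 has 31 days -> back to December 31, 1931 -> 24 left
December 1931: 31 - 24 = 7 -> lands on December 7

Result: 1931-12-07


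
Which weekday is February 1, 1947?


Target: February 1, 1947
Anchor: Jan 1, 1947. With p = 1947 - 1 = 1946: (p + p//4 - p//100 + p//400) mod 7 = (1946 + 486 - 19 + 4) mod 7 = 2417 mod 7 = 2 -> Wednesday (Mon=0 ... Sun=6)
Days before February (Jan): 31 days
Weekday index = (2 + 31) mod 7 = 5

Saturday


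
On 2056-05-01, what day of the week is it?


Date: May 1, 2056
Anchor: Jan 1, 2056. With p = 2056 - 1 = 2055: (p + p//4 - p//100 + p//400) mod 7 = (2055 + 513 - 20 + 5) mod 7 = 2553 mod 7 = 5 -> Saturday (Mon=0 ... Sun=6)
Days before May (Jan-Apr): 121; offset = 121 + 1 - 1 = 121
Weekday index = (5 + 121) mod 7 = 0

Day of the week: Monday


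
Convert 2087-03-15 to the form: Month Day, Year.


ISO 2087-03-15 parses as year=2087, month=03, day=15
Month 3 -> March

March 15, 2087


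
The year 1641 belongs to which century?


Century = (year - 1) // 100 + 1
= (1641 - 1) // 100 + 1
= 1640 // 100 + 1
= 16 + 1

17th century


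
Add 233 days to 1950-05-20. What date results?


Start: 1950-05-20, add 233 days
May 1950 has 31 days: 31 - 20 = 11 days to May 31 -> 222 left
June 1950 has 30 days -> 192 left
July 1950 has 31 days -> 161 left
August 1950 has 31 days -> 130 left
September 1950 has 30 days -> 100 left
October 1950 has 31 days -> 69 left
November 1950 has 30 days -> 39 left
December 1950 has 31 days -> 8 left
January 1951: 8 <= 31 -> lands on January 8

Result: 1951-01-08


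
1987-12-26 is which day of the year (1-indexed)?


Date: December 26, 1987
Days in months 1 through 11: 334
Plus 26 days in December

Day of year: 360


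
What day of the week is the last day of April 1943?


April 1943 has 30 days
Anchor: Jan 1, 1943. With p = 1943 - 1 = 1942: (p + p//4 - p//100 + p//400) mod 7 = (1942 + 485 - 19 + 4) mod 7 = 2412 mod 7 = 4 -> Friday (Mon=0 ... Sun=6)
Days before April (Jan-Mar): 90; April 1 index = (4 + 90) mod 7 = 3 -> Thursday
Last day offset: 30 - 1 = 29 days
Weekday index = (3 + 29) mod 7 = 4

Friday, April 30


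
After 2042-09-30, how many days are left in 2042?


Day of year: 273 of 365
Remaining = 365 - 273

92 days


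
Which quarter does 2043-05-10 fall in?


Month: May (month 5)
Q1: Jan-Mar, Q2: Apr-Jun, Q3: Jul-Sep, Q4: Oct-Dec

Q2


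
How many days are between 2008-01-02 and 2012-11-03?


From 2008-01-02 to 2012-11-03
2008-01-02: day of year = 2
2012-11-03: days before November = 31 + 29 + 31 + 30 + 31 + 30 + 31 + 31 + 30 + 31 = 305 (2012 is a leap year); day of year = 305 + 3 = 308
Rest of 2008: 366 - 2 = 364
Full years 2009 (365), 2010 (365), 2011 (365): 1095
Total = 364 + 1095 + 308 = 1767

1767 days


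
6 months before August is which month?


August is month 8
8 - 6 = 2

February


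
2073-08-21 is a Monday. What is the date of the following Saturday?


Current: Monday
Target: Saturday
Days ahead: 5

Next Saturday: 2073-08-26


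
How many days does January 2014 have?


January 2014

31 days


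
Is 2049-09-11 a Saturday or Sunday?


Anchor: Jan 1, 2049. With p = 2049 - 1 = 2048: (p + p//4 - p//100 + p//400) mod 7 = (2048 + 512 - 20 + 5) mod 7 = 2545 mod 7 = 4 -> Friday (Mon=0 ... Sun=6)
Day of year: 254; offset = 253
Weekday index = (4 + 253) mod 7 = 5 -> Saturday
Weekend days: Saturday, Sunday

Yes


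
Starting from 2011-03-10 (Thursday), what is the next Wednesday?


Current: Thursday
Target: Wednesday
Days ahead: 6

Next Wednesday: 2011-03-16


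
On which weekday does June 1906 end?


June 1906 has 30 days
Anchor: Jan 1, 1906. With p = 1906 - 1 = 1905: (p + p//4 - p//100 + p//400) mod 7 = (1905 + 476 - 19 + 4) mod 7 = 2366 mod 7 = 0 -> Monday (Mon=0 ... Sun=6)
Days before June (Jan-May): 151; June 1 index = (0 + 151) mod 7 = 4 -> Friday
Last day offset: 30 - 1 = 29 days
Weekday index = (4 + 29) mod 7 = 5

Saturday, June 30


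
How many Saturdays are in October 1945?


October 1945 has 31 days
Anchor: Jan 1, 1945. With p = 1945 - 1 = 1944: (p + p//4 - p//100 + p//400) mod 7 = (1944 + 486 - 19 + 4) mod 7 = 2415 mod 7 = 0 -> Monday (Mon=0 ... Sun=6)
Days before October (Jan-Sep): 273; October 1 index = (0 + 273) mod 7 = 0 -> Monday
First Saturday is October 6
Saturdays: 6, 13, 20, 27

4 Saturdays


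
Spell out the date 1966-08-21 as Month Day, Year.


ISO 1966-08-21 parses as year=1966, month=08, day=21
Month 8 -> August

August 21, 1966


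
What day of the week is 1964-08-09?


Date: August 9, 1964
Anchor: Jan 1, 1964. With p = 1964 - 1 = 1963: (p + p//4 - p//100 + p//400) mod 7 = (1963 + 490 - 19 + 4) mod 7 = 2438 mod 7 = 2 -> Wednesday (Mon=0 ... Sun=6)
Days before August (Jan-Jul): 213; offset = 213 + 9 - 1 = 221
Weekday index = (2 + 221) mod 7 = 6

Day of the week: Sunday


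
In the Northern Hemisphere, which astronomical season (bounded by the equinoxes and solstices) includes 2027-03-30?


Date: March 30
Astronomical Spring (approx.; exact equinox/solstice day varies by year): March 20 to June 20
March 30 falls within the Spring window

Spring


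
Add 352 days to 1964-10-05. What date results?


Start: 1964-10-05, add 352 days
October 1964 has 31 days: 31 - 5 = 26 days to October 31 -> 326 left
November 1964 has 30 days -> 296 left
December 1964 has 31 days -> 265 left
January 1965 has 31 days -> 234 left
February 1965 has 28 days -> 206 left
March 1965 has 31 days -> 175 left
April 1965 has 30 days -> 145 left
May 1965 has 31 days -> 114 left
June 1965 has 30 days -> 84 left
July 1965 has 31 days -> 53 left
August 1965 has 31 days -> 22 left
September 1965: 22 <= 30 -> lands on September 22

Result: 1965-09-22


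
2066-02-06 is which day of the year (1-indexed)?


Date: February 6, 2066
Days in months 1 through 1: 31
Plus 6 days in February

Day of year: 37


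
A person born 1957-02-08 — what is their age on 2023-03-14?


Birth: 1957-02-08
Reference: 2023-03-14
Year difference: 2023 - 1957 = 66

66 years old


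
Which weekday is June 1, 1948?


Target: June 1, 1948
Anchor: Jan 1, 1948. With p = 1948 - 1 = 1947: (p + p//4 - p//100 + p//400) mod 7 = (1947 + 486 - 19 + 4) mod 7 = 2418 mod 7 = 3 -> Thursday (Mon=0 ... Sun=6)
Days before June (Jan-May): 152 days
Weekday index = (3 + 152) mod 7 = 1

Tuesday


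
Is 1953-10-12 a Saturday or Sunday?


Anchor: Jan 1, 1953. With p = 1953 - 1 = 1952: (p + p//4 - p//100 + p//400) mod 7 = (1952 + 488 - 19 + 4) mod 7 = 2425 mod 7 = 3 -> Thursday (Mon=0 ... Sun=6)
Day of year: 285; offset = 284
Weekday index = (3 + 284) mod 7 = 0 -> Monday
Weekend days: Saturday, Sunday

No


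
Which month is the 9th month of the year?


Month 9 of 12

September


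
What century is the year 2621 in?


Century = (year - 1) // 100 + 1
= (2621 - 1) // 100 + 1
= 2620 // 100 + 1
= 26 + 1

27th century


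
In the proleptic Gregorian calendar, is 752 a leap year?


Gregorian leap year rule: divisible by 4, but not by 100, unless also by 400.
752 is divisible by 4 but not 100 -> leap year

Yes


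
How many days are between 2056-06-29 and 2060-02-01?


From 2056-06-29 to 2060-02-01
2056-06-29: days before June = 31 + 29 + 31 + 30 + 31 = 152 (2056 is a leap year); day of year = 152 + 29 = 181
2060-02-01: days before February = 31; day of year = 31 + 1 = 32
Rest of 2056: 366 - 181 = 185
Full years 2057 (365), 2058 (365), 2059 (365): 1095
Total = 185 + 1095 + 32 = 1312

1312 days


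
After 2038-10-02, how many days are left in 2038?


Day of year: 275 of 365
Remaining = 365 - 275

90 days


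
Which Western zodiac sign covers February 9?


Date: February 9
Conventional tropical zodiac dates: Aquarius from January 20 onward; Pisces starts February 19
February 9 falls within the Aquarius range

Aquarius


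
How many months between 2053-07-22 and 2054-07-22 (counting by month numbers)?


From July 2053 to July 2054
1 year * 12 = 12 months = 12

12 months


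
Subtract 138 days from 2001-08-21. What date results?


Start: 2001-08-21, subtract 138 days
Back 21 days from August 21 reaches July 31, 2001 -> 117 left
July 2001 has 31 days -> back to June 30, 2001 -> 86 left
June 2001 has 30 days -> back to May 31, 2001 -> 56 left
May 2001 has 31 days -> back to April 30, 2001 -> 25 left
April 2001: 30 - 25 = 5 -> lands on April 5

Result: 2001-04-05


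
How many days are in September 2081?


September 2081

30 days


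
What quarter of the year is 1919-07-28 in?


Month: July (month 7)
Q1: Jan-Mar, Q2: Apr-Jun, Q3: Jul-Sep, Q4: Oct-Dec

Q3


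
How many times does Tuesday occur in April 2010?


April 2010 has 30 days
Anchor: Jan 1, 2010. With p = 2010 - 1 = 2009: (p + p//4 - p//100 + p//400) mod 7 = (2009 + 502 - 20 + 5) mod 7 = 2496 mod 7 = 4 -> Friday (Mon=0 ... Sun=6)
Days before April (Jan-Mar): 90; April 1 index = (4 + 90) mod 7 = 3 -> Thursday
First Tuesday is April 6
Tuesdays: 6, 13, 20, 27

4 Tuesdays


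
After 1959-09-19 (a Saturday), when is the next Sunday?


Current: Saturday
Target: Sunday
Days ahead: 1

Next Sunday: 1959-09-20


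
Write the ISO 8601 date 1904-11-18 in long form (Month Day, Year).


ISO 1904-11-18 parses as year=1904, month=11, day=18
Month 11 -> November

November 18, 1904


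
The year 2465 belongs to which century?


Century = (year - 1) // 100 + 1
= (2465 - 1) // 100 + 1
= 2464 // 100 + 1
= 24 + 1

25th century


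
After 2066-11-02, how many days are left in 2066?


Day of year: 306 of 365
Remaining = 365 - 306

59 days


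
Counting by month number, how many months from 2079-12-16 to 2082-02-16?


From December 2079 to February 2082
3 years * 12 = 36 months, minus 10 months = 26

26 months


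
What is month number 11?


Month 11 of 12

November


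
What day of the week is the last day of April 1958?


April 1958 has 30 days
Anchor: Jan 1, 1958. With p = 1958 - 1 = 1957: (p + p//4 - p//100 + p//400) mod 7 = (1957 + 489 - 19 + 4) mod 7 = 2431 mod 7 = 2 -> Wednesday (Mon=0 ... Sun=6)
Days before April (Jan-Mar): 90; April 1 index = (2 + 90) mod 7 = 1 -> Tuesday
Last day offset: 30 - 1 = 29 days
Weekday index = (1 + 29) mod 7 = 2

Wednesday, April 30


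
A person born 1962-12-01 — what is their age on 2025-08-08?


Birth: 1962-12-01
Reference: 2025-08-08
Year difference: 2025 - 1962 = 63
Birthday not yet reached in 2025, subtract 1

62 years old


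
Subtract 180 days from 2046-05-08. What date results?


Start: 2046-05-08, subtract 180 days
Back 8 days from May 8 reaches April 30, 2046 -> 172 left
April 2046 has 30 days -> back to March 31, 2046 -> 142 left
March 2046 has 31 days -> back to February 28, 2046 -> 111 left
February 2046 has 28 days -> back to January 31, 2046 -> 83 left
January 2046 has 31 days -> back to December 31, 2045 -> 52 left
December 2045 has 31 days -> back to November 30, 2045 -> 21 left
November 2045: 30 - 21 = 9 -> lands on November 9

Result: 2045-11-09


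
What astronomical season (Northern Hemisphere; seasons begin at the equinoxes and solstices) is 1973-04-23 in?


Date: April 23
Astronomical Spring (approx.; exact equinox/solstice day varies by year): March 20 to June 20
April 23 falls within the Spring window

Spring


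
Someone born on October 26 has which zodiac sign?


Date: October 26
Conventional tropical zodiac dates: Scorpio from October 23 onward; Sagittarius starts November 22
October 26 falls within the Scorpio range

Scorpio


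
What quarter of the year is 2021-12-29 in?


Month: December (month 12)
Q1: Jan-Mar, Q2: Apr-Jun, Q3: Jul-Sep, Q4: Oct-Dec

Q4


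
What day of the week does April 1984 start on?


Target: April 1, 1984
Anchor: Jan 1, 1984. With p = 1984 - 1 = 1983: (p + p//4 - p//100 + p//400) mod 7 = (1983 + 495 - 19 + 4) mod 7 = 2463 mod 7 = 6 -> Sunday (Mon=0 ... Sun=6)
Days before April (Jan-Mar): 91 days
Weekday index = (6 + 91) mod 7 = 6

Sunday


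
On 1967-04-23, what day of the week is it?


Date: April 23, 1967
Anchor: Jan 1, 1967. With p = 1967 - 1 = 1966: (p + p//4 - p//100 + p//400) mod 7 = (1966 + 491 - 19 + 4) mod 7 = 2442 mod 7 = 6 -> Sunday (Mon=0 ... Sun=6)
Days before April (Jan-Mar): 90; offset = 90 + 23 - 1 = 112
Weekday index = (6 + 112) mod 7 = 6

Day of the week: Sunday


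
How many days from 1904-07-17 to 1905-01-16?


From 1904-07-17 to 1905-01-16
1904-07-17: days before July = 31 + 29 + 31 + 30 + 31 + 30 = 182 (1904 is a leap year); day of year = 182 + 17 = 199
1905-01-16: day of year = 16
Rest of 1904: 366 - 199 = 167
Total = 167 + 16 = 183

183 days


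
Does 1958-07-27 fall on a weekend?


Anchor: Jan 1, 1958. With p = 1958 - 1 = 1957: (p + p//4 - p//100 + p//400) mod 7 = (1957 + 489 - 19 + 4) mod 7 = 2431 mod 7 = 2 -> Wednesday (Mon=0 ... Sun=6)
Day of year: 208; offset = 207
Weekday index = (2 + 207) mod 7 = 6 -> Sunday
Weekend days: Saturday, Sunday

Yes


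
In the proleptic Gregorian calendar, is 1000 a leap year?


Gregorian leap year rule: divisible by 4, but not by 100, unless also by 400.
1000 is divisible by 100 but not 400 -> not a leap year

No


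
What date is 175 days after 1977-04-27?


Start: 1977-04-27, add 175 days
April 1977 has 30 days: 30 - 27 = 3 days to April 30 -> 172 left
May 1977 has 31 days -> 141 left
June 1977 has 30 days -> 111 left
July 1977 has 31 days -> 80 left
August 1977 has 31 days -> 49 left
September 1977 has 30 days -> 19 left
October 1977: 19 <= 31 -> lands on October 19

Result: 1977-10-19


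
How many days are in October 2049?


October 2049

31 days


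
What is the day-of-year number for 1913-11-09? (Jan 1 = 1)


Date: November 9, 1913
Days in months 1 through 10: 304
Plus 9 days in November

Day of year: 313


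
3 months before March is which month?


March is month 3
3 - 3 = 0; wrap: 0 + 12 = 12

December


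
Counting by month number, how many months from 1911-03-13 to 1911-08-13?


From March 1911 to August 1911
0 years * 12 = 0 months, plus 5 months = 5

5 months


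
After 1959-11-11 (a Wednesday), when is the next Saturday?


Current: Wednesday
Target: Saturday
Days ahead: 3

Next Saturday: 1959-11-14


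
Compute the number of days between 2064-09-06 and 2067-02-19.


From 2064-09-06 to 2067-02-19
2064-09-06: days before September = 31 + 29 + 31 + 30 + 31 + 30 + 31 + 31 = 244 (2064 is a leap year); day of year = 244 + 6 = 250
2067-02-19: days before February = 31; day of year = 31 + 19 = 50
Rest of 2064: 366 - 250 = 116
Full years 2065 (365), 2066 (365): 730
Total = 116 + 730 + 50 = 896

896 days


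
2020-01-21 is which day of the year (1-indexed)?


Date: January 21, 2020
No months before January
Plus 21 days in January

Day of year: 21


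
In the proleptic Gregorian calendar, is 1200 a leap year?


Gregorian leap year rule: divisible by 4, but not by 100, unless also by 400.
1200 is divisible by 400 -> leap year

Yes


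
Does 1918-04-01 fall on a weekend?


Anchor: Jan 1, 1918. With p = 1918 - 1 = 1917: (p + p//4 - p//100 + p//400) mod 7 = (1917 + 479 - 19 + 4) mod 7 = 2381 mod 7 = 1 -> Tuesday (Mon=0 ... Sun=6)
Day of year: 91; offset = 90
Weekday index = (1 + 90) mod 7 = 0 -> Monday
Weekend days: Saturday, Sunday

No


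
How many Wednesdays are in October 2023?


October 2023 has 31 days
Anchor: Jan 1, 2023. With p = 2023 - 1 = 2022: (p + p//4 - p//100 + p//400) mod 7 = (2022 + 505 - 20 + 5) mod 7 = 2512 mod 7 = 6 -> Sunday (Mon=0 ... Sun=6)
Days before October (Jan-Sep): 273; October 1 index = (6 + 273) mod 7 = 6 -> Sunday
First Wednesday is October 4
Wednesdays: 4, 11, 18, 25

4 Wednesdays


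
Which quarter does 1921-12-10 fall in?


Month: December (month 12)
Q1: Jan-Mar, Q2: Apr-Jun, Q3: Jul-Sep, Q4: Oct-Dec

Q4


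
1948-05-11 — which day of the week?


Date: May 11, 1948
Anchor: Jan 1, 1948. With p = 1948 - 1 = 1947: (p + p//4 - p//100 + p//400) mod 7 = (1947 + 486 - 19 + 4) mod 7 = 2418 mod 7 = 3 -> Thursday (Mon=0 ... Sun=6)
Days before May (Jan-Apr): 121; offset = 121 + 11 - 1 = 131
Weekday index = (3 + 131) mod 7 = 1

Day of the week: Tuesday


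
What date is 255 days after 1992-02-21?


Start: 1992-02-21, add 255 days
February 1992 has 29 days: 29 - 21 = 8 days to February 29 -> 247 left
March 1992 has 31 days -> 216 left
April 1992 has 30 days -> 186 left
May 1992 has 31 days -> 155 left
June 1992 has 30 days -> 125 left
July 1992 has 31 days -> 94 left
August 1992 has 31 days -> 63 left
September 1992 has 30 days -> 33 left
October 1992 has 31 days -> 2 left
November 1992: 2 <= 30 -> lands on November 2

Result: 1992-11-02


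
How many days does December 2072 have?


December 2072

31 days


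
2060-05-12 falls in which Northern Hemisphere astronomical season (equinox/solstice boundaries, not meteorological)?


Date: May 12
Astronomical Spring (approx.; exact equinox/solstice day varies by year): March 20 to June 20
May 12 falls within the Spring window

Spring


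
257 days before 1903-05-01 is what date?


Start: 1903-05-01, subtract 257 days
Back 1 day from May 1 reaches April 30, 1903 -> 256 left
April 1903 has 30 days -> back to March 31, 1903 -> 226 left
March 1903 has 31 days -> back to February 28, 1903 -> 195 left
February 1903 has 28 days -> back to January 31, 1903 -> 167 left
January 1903 has 31 days -> back to December 31, 1902 -> 136 left
December 1902 has 31 days -> back to November 30, 1902 -> 105 left
November 1902 has 30 days -> back to October 31, 1902 -> 75 left
October 1902 has 31 days -> back to September 30, 1902 -> 44 left
September 1902 has 30 days -> back to August 31, 1902 -> 14 left
August 1902: 31 - 14 = 17 -> lands on August 17

Result: 1902-08-17


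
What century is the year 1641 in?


Century = (year - 1) // 100 + 1
= (1641 - 1) // 100 + 1
= 1640 // 100 + 1
= 16 + 1

17th century


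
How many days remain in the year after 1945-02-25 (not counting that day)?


Day of year: 56 of 365
Remaining = 365 - 56

309 days


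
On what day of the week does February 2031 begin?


Target: February 1, 2031
Anchor: Jan 1, 2031. With p = 2031 - 1 = 2030: (p + p//4 - p//100 + p//400) mod 7 = (2030 + 507 - 20 + 5) mod 7 = 2522 mod 7 = 2 -> Wednesday (Mon=0 ... Sun=6)
Days before February (Jan): 31 days
Weekday index = (2 + 31) mod 7 = 5

Saturday


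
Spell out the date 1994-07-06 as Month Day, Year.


ISO 1994-07-06 parses as year=1994, month=07, day=06
Month 7 -> July

July 6, 1994


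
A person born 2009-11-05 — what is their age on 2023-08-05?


Birth: 2009-11-05
Reference: 2023-08-05
Year difference: 2023 - 2009 = 14
Birthday not yet reached in 2023, subtract 1

13 years old


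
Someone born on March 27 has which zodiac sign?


Date: March 27
Conventional tropical zodiac dates: Aries from March 21 onward; Taurus starts April 20
March 27 falls within the Aries range

Aries


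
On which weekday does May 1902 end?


May 1902 has 31 days
Anchor: Jan 1, 1902. With p = 1902 - 1 = 1901: (p + p//4 - p//100 + p//400) mod 7 = (1901 + 475 - 19 + 4) mod 7 = 2361 mod 7 = 2 -> Wednesday (Mon=0 ... Sun=6)
Days before May (Jan-Apr): 120; May 1 index = (2 + 120) mod 7 = 3 -> Thursday
Last day offset: 31 - 1 = 30 days
Weekday index = (3 + 30) mod 7 = 5

Saturday, May 31


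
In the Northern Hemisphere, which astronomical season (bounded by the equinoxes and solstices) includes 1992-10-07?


Date: October 7
Astronomical Autumn (approx.; exact equinox/solstice day varies by year): September 22 to December 20
October 7 falls within the Autumn window

Autumn


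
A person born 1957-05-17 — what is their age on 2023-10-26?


Birth: 1957-05-17
Reference: 2023-10-26
Year difference: 2023 - 1957 = 66

66 years old


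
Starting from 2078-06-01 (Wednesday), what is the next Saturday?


Current: Wednesday
Target: Saturday
Days ahead: 3

Next Saturday: 2078-06-04


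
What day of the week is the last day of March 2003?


March 2003 has 31 days
Anchor: Jan 1, 2003. With p = 2003 - 1 = 2002: (p + p//4 - p//100 + p//400) mod 7 = (2002 + 500 - 20 + 5) mod 7 = 2487 mod 7 = 2 -> Wednesday (Mon=0 ... Sun=6)
Days before March (Jan-Feb): 59; March 1 index = (2 + 59) mod 7 = 5 -> Saturday
Last day offset: 31 - 1 = 30 days
Weekday index = (5 + 30) mod 7 = 0

Monday, March 31


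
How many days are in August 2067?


August 2067

31 days


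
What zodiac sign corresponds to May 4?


Date: May 4
Conventional tropical zodiac dates: Taurus from April 20 onward; Gemini starts May 21
May 4 falls within the Taurus range

Taurus


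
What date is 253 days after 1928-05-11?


Start: 1928-05-11, add 253 days
May 1928 has 31 days: 31 - 11 = 20 days to May 31 -> 233 left
June 1928 has 30 days -> 203 left
July 1928 has 31 days -> 172 left
August 1928 has 31 days -> 141 left
September 1928 has 30 days -> 111 left
October 1928 has 31 days -> 80 left
November 1928 has 30 days -> 50 left
December 1928 has 31 days -> 19 left
January 1929: 19 <= 31 -> lands on January 19

Result: 1929-01-19


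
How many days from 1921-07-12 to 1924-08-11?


From 1921-07-12 to 1924-08-11
1921-07-12: days before July = 31 + 28 + 31 + 30 + 31 + 30 = 181 (1921 is not a leap year); day of year = 181 + 12 = 193
1924-08-11: days before August = 31 + 29 + 31 + 30 + 31 + 30 + 31 = 213 (1924 is a leap year); day of year = 213 + 11 = 224
Rest of 1921: 365 - 193 = 172
Full years 1922 (365), 1923 (365): 730
Total = 172 + 730 + 224 = 1126

1126 days


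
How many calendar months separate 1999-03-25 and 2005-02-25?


From March 1999 to February 2005
6 years * 12 = 72 months, minus 1 month = 71

71 months


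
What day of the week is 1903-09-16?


Date: September 16, 1903
Anchor: Jan 1, 1903. With p = 1903 - 1 = 1902: (p + p//4 - p//100 + p//400) mod 7 = (1902 + 475 - 19 + 4) mod 7 = 2362 mod 7 = 3 -> Thursday (Mon=0 ... Sun=6)
Days before September (Jan-Aug): 243; offset = 243 + 16 - 1 = 258
Weekday index = (3 + 258) mod 7 = 2

Day of the week: Wednesday


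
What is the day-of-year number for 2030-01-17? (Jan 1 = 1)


Date: January 17, 2030
No months before January
Plus 17 days in January

Day of year: 17


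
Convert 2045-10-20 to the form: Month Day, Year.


ISO 2045-10-20 parses as year=2045, month=10, day=20
Month 10 -> October

October 20, 2045


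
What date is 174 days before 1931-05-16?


Start: 1931-05-16, subtract 174 days
Back 16 days from May 16 reaches April 30, 1931 -> 158 left
April 1931 has 30 days -> back to March 31, 1931 -> 128 left
March 1931 has 31 days -> back to February 28, 1931 -> 97 left
February 1931 has 28 days -> back to January 31, 1931 -> 69 left
January 1931 has 31 days -> back to December 31, 1930 -> 38 left
December 1930 has 31 days -> back to November 30, 1930 -> 7 left
November 1930: 30 - 7 = 23 -> lands on November 23

Result: 1930-11-23


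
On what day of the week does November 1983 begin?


Target: November 1, 1983
Anchor: Jan 1, 1983. With p = 1983 - 1 = 1982: (p + p//4 - p//100 + p//400) mod 7 = (1982 + 495 - 19 + 4) mod 7 = 2462 mod 7 = 5 -> Saturday (Mon=0 ... Sun=6)
Days before November (Jan-Oct): 304 days
Weekday index = (5 + 304) mod 7 = 1

Tuesday


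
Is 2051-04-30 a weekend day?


Anchor: Jan 1, 2051. With p = 2051 - 1 = 2050: (p + p//4 - p//100 + p//400) mod 7 = (2050 + 512 - 20 + 5) mod 7 = 2547 mod 7 = 6 -> Sunday (Mon=0 ... Sun=6)
Day of year: 120; offset = 119
Weekday index = (6 + 119) mod 7 = 6 -> Sunday
Weekend days: Saturday, Sunday

Yes


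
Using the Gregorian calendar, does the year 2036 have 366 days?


Gregorian leap year rule: divisible by 4, but not by 100, unless also by 400.
2036 is divisible by 4 but not 100 -> leap year

Yes


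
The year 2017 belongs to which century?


Century = (year - 1) // 100 + 1
= (2017 - 1) // 100 + 1
= 2016 // 100 + 1
= 20 + 1

21st century


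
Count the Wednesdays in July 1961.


July 1961 has 31 days
Anchor: Jan 1, 1961. With p = 1961 - 1 = 1960: (p + p//4 - p//100 + p//400) mod 7 = (1960 + 490 - 19 + 4) mod 7 = 2435 mod 7 = 6 -> Sunday (Mon=0 ... Sun=6)
Days before July (Jan-Jun): 181; July 1 index = (6 + 181) mod 7 = 5 -> Saturday
First Wednesday is July 5
Wednesdays: 5, 12, 19, 26

4 Wednesdays


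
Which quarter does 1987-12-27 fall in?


Month: December (month 12)
Q1: Jan-Mar, Q2: Apr-Jun, Q3: Jul-Sep, Q4: Oct-Dec

Q4


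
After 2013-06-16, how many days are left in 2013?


Day of year: 167 of 365
Remaining = 365 - 167

198 days


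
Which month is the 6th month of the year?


Month 6 of 12

June


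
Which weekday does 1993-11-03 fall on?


Date: November 3, 1993
Anchor: Jan 1, 1993. With p = 1993 - 1 = 1992: (p + p//4 - p//100 + p//400) mod 7 = (1992 + 498 - 19 + 4) mod 7 = 2475 mod 7 = 4 -> Friday (Mon=0 ... Sun=6)
Days before November (Jan-Oct): 304; offset = 304 + 3 - 1 = 306
Weekday index = (4 + 306) mod 7 = 2

Day of the week: Wednesday


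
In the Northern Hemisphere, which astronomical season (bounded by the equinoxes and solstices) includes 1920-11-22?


Date: November 22
Astronomical Autumn (approx.; exact equinox/solstice day varies by year): September 22 to December 20
November 22 falls within the Autumn window

Autumn


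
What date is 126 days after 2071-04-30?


Start: 2071-04-30, add 126 days
April 30 is the last day of April 2071 -> 126 left
May 2071 has 31 days -> 95 left
June 2071 has 30 days -> 65 left
July 2071 has 31 days -> 34 left
August 2071 has 31 days -> 3 left
September 2071: 3 <= 30 -> lands on September 3

Result: 2071-09-03


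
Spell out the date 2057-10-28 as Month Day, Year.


ISO 2057-10-28 parses as year=2057, month=10, day=28
Month 10 -> October

October 28, 2057


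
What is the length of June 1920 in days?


June 1920

30 days


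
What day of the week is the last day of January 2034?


January 2034 has 31 days
Anchor: Jan 1, 2034. With p = 2034 - 1 = 2033: (p + p//4 - p//100 + p//400) mod 7 = (2033 + 508 - 20 + 5) mod 7 = 2526 mod 7 = 6 -> Sunday (Mon=0 ... Sun=6)
January 1 is the anchor itself -> Sunday
Last day offset: 31 - 1 = 30 days
Weekday index = (6 + 30) mod 7 = 1

Tuesday, January 31


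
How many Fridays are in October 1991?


October 1991 has 31 days
Anchor: Jan 1, 1991. With p = 1991 - 1 = 1990: (p + p//4 - p//100 + p//400) mod 7 = (1990 + 497 - 19 + 4) mod 7 = 2472 mod 7 = 1 -> Tuesday (Mon=0 ... Sun=6)
Days before October (Jan-Sep): 273; October 1 index = (1 + 273) mod 7 = 1 -> Tuesday
First Friday is October 4
Fridays: 4, 11, 18, 25

4 Fridays


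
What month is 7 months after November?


November is month 11
11 + 7 = 18; wrap: 18 - 12 = 6

June


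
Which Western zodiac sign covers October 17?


Date: October 17
Conventional tropical zodiac dates: Libra from September 23 onward; Scorpio starts October 23
October 17 falls within the Libra range

Libra


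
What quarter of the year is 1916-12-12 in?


Month: December (month 12)
Q1: Jan-Mar, Q2: Apr-Jun, Q3: Jul-Sep, Q4: Oct-Dec

Q4


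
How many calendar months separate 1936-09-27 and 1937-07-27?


From September 1936 to July 1937
1 year * 12 = 12 months, minus 2 months = 10

10 months


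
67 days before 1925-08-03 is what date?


Start: 1925-08-03, subtract 67 days
Back 3 days from August 3 reaches July 31, 1925 -> 64 left
July 1925 has 31 days -> back to June 30, 1925 -> 33 left
June 1925 has 30 days -> back to May 31, 1925 -> 3 left
May 1925: 31 - 3 = 28 -> lands on May 28

Result: 1925-05-28


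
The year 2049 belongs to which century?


Century = (year - 1) // 100 + 1
= (2049 - 1) // 100 + 1
= 2048 // 100 + 1
= 20 + 1

21st century


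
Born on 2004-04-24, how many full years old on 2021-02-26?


Birth: 2004-04-24
Reference: 2021-02-26
Year difference: 2021 - 2004 = 17
Birthday not yet reached in 2021, subtract 1

16 years old


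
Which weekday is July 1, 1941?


Target: July 1, 1941
Anchor: Jan 1, 1941. With p = 1941 - 1 = 1940: (p + p//4 - p//100 + p//400) mod 7 = (1940 + 485 - 19 + 4) mod 7 = 2410 mod 7 = 2 -> Wednesday (Mon=0 ... Sun=6)
Days before July (Jan-Jun): 181 days
Weekday index = (2 + 181) mod 7 = 1

Tuesday


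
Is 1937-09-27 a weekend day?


Anchor: Jan 1, 1937. With p = 1937 - 1 = 1936: (p + p//4 - p//100 + p//400) mod 7 = (1936 + 484 - 19 + 4) mod 7 = 2405 mod 7 = 4 -> Friday (Mon=0 ... Sun=6)
Day of year: 270; offset = 269
Weekday index = (4 + 269) mod 7 = 0 -> Monday
Weekend days: Saturday, Sunday

No


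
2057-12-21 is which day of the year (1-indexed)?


Date: December 21, 2057
Days in months 1 through 11: 334
Plus 21 days in December

Day of year: 355


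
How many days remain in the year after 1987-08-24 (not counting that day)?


Day of year: 236 of 365
Remaining = 365 - 236

129 days


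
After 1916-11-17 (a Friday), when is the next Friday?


Current: Friday
Target: Friday
Days ahead: 7

Next Friday: 1916-11-24


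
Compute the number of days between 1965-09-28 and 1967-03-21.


From 1965-09-28 to 1967-03-21
1965-09-28: days before September = 31 + 28 + 31 + 30 + 31 + 30 + 31 + 31 = 243 (1965 is not a leap year); day of year = 243 + 28 = 271
1967-03-21: days before March = 31 + 28 = 59 (1967 is not a leap year); day of year = 59 + 21 = 80
Rest of 1965: 365 - 271 = 94
Full years 1966 (365): 365
Total = 94 + 365 + 80 = 539

539 days


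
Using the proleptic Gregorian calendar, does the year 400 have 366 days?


Gregorian leap year rule: divisible by 4, but not by 100, unless also by 400.
400 is divisible by 400 -> leap year

Yes


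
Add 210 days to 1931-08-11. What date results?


Start: 1931-08-11, add 210 days
August 1931 has 31 days: 31 - 11 = 20 days to August 31 -> 190 left
September 1931 has 30 days -> 160 left
October 1931 has 31 days -> 129 left
November 1931 has 30 days -> 99 left
December 1931 has 31 days -> 68 left
January 1932 has 31 days -> 37 left
February 1932 has 29 days -> 8 left
March 1932: 8 <= 31 -> lands on March 8

Result: 1932-03-08


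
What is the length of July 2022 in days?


July 2022

31 days


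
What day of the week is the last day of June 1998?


June 1998 has 30 days
Anchor: Jan 1, 1998. With p = 1998 - 1 = 1997: (p + p//4 - p//100 + p//400) mod 7 = (1997 + 499 - 19 + 4) mod 7 = 2481 mod 7 = 3 -> Thursday (Mon=0 ... Sun=6)
Days before June (Jan-May): 151; June 1 index = (3 + 151) mod 7 = 0 -> Monday
Last day offset: 30 - 1 = 29 days
Weekday index = (0 + 29) mod 7 = 1

Tuesday, June 30


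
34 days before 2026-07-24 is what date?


Start: 2026-07-24, subtract 34 days
Back 24 days from July 24 reaches June 30, 2026 -> 10 left
June 2026: 30 - 10 = 20 -> lands on June 20

Result: 2026-06-20
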